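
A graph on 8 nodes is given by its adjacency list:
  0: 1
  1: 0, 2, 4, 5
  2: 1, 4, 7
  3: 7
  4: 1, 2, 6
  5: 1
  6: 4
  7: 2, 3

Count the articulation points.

Removing 1 increases the component count from 1 to 3, so 1 is a cut vertex.
Removing 2 increases the component count from 1 to 2, so 2 is a cut vertex.
Removing 4 increases the component count from 1 to 2, so 4 is a cut vertex.
Likewise 7 is a cut vertex.
By contrast removing 6 leaves 1 component; it is not a cut vertex. No other vertex is a cut vertex either.

4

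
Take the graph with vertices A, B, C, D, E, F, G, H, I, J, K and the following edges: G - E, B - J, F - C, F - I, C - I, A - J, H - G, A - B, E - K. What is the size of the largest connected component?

D is isolated — a component by itself.
Starting from A we can reach A, B, J. That is one component of size 3.
Starting from C we can reach C, F, I. That is one component of size 3.
Starting from E we can reach E, G, H, K. That is one component of size 4.
The largest has 4 vertices.

4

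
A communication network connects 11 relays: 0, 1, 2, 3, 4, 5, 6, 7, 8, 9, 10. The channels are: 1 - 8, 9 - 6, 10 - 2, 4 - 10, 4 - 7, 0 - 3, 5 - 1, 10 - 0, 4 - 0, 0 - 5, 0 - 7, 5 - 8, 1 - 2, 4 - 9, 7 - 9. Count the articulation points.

Removing 0 increases the component count from 1 to 2, so 0 is a cut vertex.
Removing 9 increases the component count from 1 to 2, so 9 is a cut vertex.
By contrast removing 6 leaves 1 component; it is not a cut vertex. No other vertex is a cut vertex either.

2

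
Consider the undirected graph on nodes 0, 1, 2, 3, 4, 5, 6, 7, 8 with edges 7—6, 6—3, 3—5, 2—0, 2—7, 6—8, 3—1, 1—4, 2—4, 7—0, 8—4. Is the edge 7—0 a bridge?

After removing 7—0, the path 7-2-0 still connects them, so the edge is not a bridge.

No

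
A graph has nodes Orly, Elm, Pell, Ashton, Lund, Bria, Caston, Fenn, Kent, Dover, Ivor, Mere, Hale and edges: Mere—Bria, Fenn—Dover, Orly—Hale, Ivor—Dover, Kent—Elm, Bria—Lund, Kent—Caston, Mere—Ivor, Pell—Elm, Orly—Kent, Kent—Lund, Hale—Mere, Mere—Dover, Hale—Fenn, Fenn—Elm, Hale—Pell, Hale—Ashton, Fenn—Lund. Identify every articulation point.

Hale, Kent

Removing Hale increases the component count from 1 to 2, so Hale is a cut vertex.
Removing Kent increases the component count from 1 to 2, so Kent is a cut vertex.
By contrast removing Ivor leaves 1 component; it is not a cut vertex. No other vertex is a cut vertex either.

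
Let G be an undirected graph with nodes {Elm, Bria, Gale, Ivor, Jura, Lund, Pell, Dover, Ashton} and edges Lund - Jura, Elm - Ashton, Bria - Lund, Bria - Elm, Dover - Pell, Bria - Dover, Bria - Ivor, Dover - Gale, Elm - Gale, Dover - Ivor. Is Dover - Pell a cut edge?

Yes

Removing Dover - Pell leaves no path between Dover and Pell: the component count goes from 1 to 2. So it is a bridge.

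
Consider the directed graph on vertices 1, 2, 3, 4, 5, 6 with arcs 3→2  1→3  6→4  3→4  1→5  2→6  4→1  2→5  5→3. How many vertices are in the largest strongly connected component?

{1, 2, 3, 4, 5, 6} are all mutually reachable — one SCC of size 6.
The largest has 6 vertices.

6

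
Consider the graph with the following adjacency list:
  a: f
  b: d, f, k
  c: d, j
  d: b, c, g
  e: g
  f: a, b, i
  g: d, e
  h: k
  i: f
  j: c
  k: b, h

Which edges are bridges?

removing k-b disconnects k from b; removing d-b disconnects d from b; removing c-j disconnects c from j; removing g-d disconnects g from d — these are bridges.
In total 10 edges are bridges.

a-f, b-d, b-f, b-k, c-d, c-j, d-g, e-g, f-i, h-k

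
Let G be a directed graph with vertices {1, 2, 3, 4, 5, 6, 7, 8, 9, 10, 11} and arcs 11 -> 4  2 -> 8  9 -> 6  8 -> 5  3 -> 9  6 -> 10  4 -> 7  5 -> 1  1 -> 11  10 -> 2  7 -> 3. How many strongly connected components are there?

1

{1, 2, 3, 4, 5, 6, 7, 8, 9, 10, 11} are all mutually reachable — one SCC of size 11.
That gives 1 strongly connected component.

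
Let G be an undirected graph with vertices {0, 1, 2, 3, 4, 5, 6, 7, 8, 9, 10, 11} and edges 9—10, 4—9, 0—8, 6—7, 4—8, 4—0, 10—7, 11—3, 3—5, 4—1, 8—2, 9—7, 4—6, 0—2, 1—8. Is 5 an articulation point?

No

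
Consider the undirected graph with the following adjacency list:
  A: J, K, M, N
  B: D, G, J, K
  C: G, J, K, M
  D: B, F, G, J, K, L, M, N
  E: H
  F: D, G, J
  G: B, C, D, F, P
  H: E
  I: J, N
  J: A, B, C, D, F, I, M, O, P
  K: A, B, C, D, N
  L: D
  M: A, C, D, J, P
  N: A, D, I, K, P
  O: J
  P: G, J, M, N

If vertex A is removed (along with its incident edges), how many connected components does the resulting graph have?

2

With A gone, the remaining components are: {E, H}; {B, C, D, F, G, I, J, K, L, M, N, O, P}.
That is 2 components.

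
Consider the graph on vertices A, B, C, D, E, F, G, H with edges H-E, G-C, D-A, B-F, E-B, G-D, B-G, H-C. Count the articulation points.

3

Removing B increases the component count from 1 to 2, so B is a cut vertex.
Removing D increases the component count from 1 to 2, so D is a cut vertex.
Removing G increases the component count from 1 to 2, so G is a cut vertex.
By contrast removing E leaves 1 component; it is not a cut vertex. No other vertex is a cut vertex either.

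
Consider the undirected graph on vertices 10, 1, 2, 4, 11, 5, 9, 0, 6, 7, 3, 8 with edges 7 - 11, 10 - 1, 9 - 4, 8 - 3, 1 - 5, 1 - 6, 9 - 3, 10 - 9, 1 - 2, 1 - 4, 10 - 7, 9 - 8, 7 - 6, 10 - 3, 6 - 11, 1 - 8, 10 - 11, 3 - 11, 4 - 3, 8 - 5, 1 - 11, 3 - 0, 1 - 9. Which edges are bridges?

The edges on the cycle 10-1-8-9-10 are not bridges since each lies on that cycle.
But removing 2 - 1 disconnects 2 from 1; removing 0 - 3 disconnects 0 from 3 — these are bridges.

0-3, 1-2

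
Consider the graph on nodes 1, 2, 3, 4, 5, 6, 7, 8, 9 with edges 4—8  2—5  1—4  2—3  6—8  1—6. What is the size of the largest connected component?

7 is isolated — a component by itself.
9 is isolated — a component by itself.
Starting from 2 we can reach 2, 3, 5. That is one component of size 3.
Starting from 1 we can reach 1, 4, 6, 8. That is one component of size 4.
The largest has 4 vertices.

4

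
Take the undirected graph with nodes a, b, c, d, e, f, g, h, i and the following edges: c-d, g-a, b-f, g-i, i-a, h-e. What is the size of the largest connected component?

3

Starting from c we can reach c, d. That is one component of size 2.
Starting from b we can reach b, f. That is one component of size 2.
Starting from e we can reach e, h. That is one component of size 2.
Starting from a we can reach a, g, i. That is one component of size 3.
The largest has 3 vertices.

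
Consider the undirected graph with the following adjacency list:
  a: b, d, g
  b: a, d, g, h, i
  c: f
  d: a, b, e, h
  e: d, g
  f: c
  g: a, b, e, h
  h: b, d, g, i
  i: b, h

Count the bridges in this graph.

1

The edges on the cycle d-e-g-b-h-d are not bridges since each lies on that cycle.
But removing c-f disconnects c from f — this is a bridge.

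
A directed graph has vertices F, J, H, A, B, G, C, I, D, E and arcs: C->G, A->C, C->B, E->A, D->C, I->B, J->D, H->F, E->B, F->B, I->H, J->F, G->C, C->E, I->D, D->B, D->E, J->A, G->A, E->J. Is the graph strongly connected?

No

There is no directed path from J to I, so the graph is not strongly connected.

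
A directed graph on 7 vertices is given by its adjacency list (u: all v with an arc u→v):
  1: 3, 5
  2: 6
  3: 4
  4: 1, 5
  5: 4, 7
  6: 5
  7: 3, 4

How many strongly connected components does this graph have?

{1, 3, 4, 5, 7} are all mutually reachable — one SCC of size 5.
{2} is an SCC by itself.
{6} is an SCC by itself.
That gives 3 strongly connected components.

3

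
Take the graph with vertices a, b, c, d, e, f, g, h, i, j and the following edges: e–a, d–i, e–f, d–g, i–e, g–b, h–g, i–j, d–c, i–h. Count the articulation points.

4

Removing d increases the component count from 1 to 2, so d is a cut vertex.
Removing e increases the component count from 1 to 3, so e is a cut vertex.
Removing g increases the component count from 1 to 2, so g is a cut vertex.
Likewise i is a cut vertex.
By contrast removing c leaves 1 component; it is not a cut vertex. No other vertex is a cut vertex either.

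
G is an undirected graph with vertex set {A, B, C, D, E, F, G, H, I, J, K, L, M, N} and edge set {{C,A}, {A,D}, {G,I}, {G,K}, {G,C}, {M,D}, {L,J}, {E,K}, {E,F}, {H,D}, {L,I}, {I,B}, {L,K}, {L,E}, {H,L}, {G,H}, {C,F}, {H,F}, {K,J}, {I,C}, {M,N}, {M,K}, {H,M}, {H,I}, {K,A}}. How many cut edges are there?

2

The edges on the cycle H-M-D-H are not bridges since each lies on that cycle.
But removing N—M disconnects N from M; removing B—I disconnects B from I — these are bridges.
That makes 2 bridges.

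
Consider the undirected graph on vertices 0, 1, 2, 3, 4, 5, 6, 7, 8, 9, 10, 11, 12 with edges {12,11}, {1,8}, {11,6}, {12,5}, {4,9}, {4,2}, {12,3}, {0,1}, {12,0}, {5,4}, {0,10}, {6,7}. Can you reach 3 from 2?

Yes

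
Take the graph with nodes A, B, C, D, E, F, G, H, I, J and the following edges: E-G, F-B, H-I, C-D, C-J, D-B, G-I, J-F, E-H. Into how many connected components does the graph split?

A is isolated — a component by itself.
Starting from E we can reach E, G, H, I. That is one component of size 4.
Starting from B we can reach B, C, D, F, J. That is one component of size 5.
Total: 3 components.

3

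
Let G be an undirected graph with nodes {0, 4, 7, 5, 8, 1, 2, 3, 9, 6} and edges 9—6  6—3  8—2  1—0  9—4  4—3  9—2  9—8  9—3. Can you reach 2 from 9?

From 9 we can reach 2, 3, 4, 6, 8, 9, which includes 2.

Yes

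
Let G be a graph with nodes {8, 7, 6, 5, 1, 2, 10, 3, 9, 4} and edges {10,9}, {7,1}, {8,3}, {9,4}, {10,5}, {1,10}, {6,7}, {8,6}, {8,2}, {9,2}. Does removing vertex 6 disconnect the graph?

Deleting 6 leaves 1 component (was 1) (its neighbors 7, 8 remain connected to each other), so 6 is not a cut vertex.

No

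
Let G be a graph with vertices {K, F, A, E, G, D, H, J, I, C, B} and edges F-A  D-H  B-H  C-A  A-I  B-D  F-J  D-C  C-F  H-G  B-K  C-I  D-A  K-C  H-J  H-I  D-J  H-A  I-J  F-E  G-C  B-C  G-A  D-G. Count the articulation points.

1

Removing F increases the component count from 1 to 2, so F is a cut vertex.
By contrast removing C leaves 1 component; it is not a cut vertex. No other vertex is a cut vertex either.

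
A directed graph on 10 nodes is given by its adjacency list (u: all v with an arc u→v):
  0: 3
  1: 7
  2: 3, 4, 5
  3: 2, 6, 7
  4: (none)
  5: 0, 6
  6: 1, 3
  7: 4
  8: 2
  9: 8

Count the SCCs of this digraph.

{0, 2, 3, 5, 6} are all mutually reachable — one SCC of size 5.
{8} is an SCC by itself.
{1} is an SCC by itself.
{7} is an SCC by itself.
{9} is an SCC by itself.
(and 1 more singleton SCC)
That gives 6 strongly connected components.

6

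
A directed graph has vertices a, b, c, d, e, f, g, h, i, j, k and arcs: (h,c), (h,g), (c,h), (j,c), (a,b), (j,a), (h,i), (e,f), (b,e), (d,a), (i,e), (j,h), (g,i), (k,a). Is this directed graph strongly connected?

No

There is no directed path from c to b, so the graph is not strongly connected.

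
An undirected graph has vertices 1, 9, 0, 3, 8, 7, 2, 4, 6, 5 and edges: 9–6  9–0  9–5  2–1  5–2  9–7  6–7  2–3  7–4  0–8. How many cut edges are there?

7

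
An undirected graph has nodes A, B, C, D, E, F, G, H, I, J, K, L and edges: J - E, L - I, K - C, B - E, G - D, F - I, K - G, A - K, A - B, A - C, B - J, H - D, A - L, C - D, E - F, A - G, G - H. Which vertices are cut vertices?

Removing A increases the component count from 1 to 2, so A is a cut vertex.
By contrast removing H leaves 1 component; it is not a cut vertex. No other vertex is a cut vertex either.

A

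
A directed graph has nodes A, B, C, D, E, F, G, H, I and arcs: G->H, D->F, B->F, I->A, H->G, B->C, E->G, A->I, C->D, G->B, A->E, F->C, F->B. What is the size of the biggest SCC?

{B, C, D, F} are all mutually reachable — one SCC of size 4.
{A, I} are all mutually reachable — one SCC of size 2.
{G, H} are all mutually reachable — one SCC of size 2.
{E} is an SCC by itself.
The largest has 4 vertices.

4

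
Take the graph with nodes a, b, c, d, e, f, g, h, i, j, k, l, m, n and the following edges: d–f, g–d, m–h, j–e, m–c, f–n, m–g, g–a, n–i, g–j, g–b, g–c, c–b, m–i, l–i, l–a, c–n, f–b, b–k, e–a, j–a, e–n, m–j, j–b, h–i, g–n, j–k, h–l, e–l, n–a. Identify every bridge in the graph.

none

The edges on the cycle m-g-d-f-b-j-m are not bridges since each lies on that cycle.
Every edge lies on some cycle, so there are no bridges.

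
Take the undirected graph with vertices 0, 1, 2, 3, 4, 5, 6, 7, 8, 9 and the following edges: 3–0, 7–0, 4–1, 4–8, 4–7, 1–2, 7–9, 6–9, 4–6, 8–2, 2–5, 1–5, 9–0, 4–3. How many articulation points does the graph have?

Removing 4 increases the component count from 1 to 2, so 4 is a cut vertex.
By contrast removing 8 leaves 1 component; it is not a cut vertex. No other vertex is a cut vertex either.

1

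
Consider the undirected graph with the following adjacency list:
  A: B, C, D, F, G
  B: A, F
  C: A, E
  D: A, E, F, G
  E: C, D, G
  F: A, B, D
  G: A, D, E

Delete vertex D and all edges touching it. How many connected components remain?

1

With D gone, the remaining components are: {A, B, C, E, F, G}.
That is 1 component.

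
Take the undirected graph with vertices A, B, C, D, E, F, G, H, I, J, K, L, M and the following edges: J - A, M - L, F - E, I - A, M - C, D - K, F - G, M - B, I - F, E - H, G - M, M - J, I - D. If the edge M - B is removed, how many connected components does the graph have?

Before removal there is 1 component.
M - B is a bridge — removing it separates M's side from B's side.
After removal: 2 components.

2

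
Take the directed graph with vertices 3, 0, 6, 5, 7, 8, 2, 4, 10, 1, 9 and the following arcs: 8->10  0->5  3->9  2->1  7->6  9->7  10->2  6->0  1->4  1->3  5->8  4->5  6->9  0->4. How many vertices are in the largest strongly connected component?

11

{0, 1, 2, 3, 4, 5, 6, 7, 8, 9, 10} are all mutually reachable — one SCC of size 11.
The largest has 11 vertices.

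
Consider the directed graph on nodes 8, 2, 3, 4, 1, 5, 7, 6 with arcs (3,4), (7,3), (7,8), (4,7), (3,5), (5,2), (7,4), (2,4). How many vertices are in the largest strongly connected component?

5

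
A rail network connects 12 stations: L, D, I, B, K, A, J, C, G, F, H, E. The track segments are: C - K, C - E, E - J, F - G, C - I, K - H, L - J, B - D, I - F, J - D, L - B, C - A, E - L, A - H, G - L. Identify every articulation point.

C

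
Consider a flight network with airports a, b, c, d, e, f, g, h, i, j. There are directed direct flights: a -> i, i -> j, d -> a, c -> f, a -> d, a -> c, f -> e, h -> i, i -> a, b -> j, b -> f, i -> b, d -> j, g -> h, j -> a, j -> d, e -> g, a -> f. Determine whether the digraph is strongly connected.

Yes

From a we can reach every vertex (a, b, c, d, e, f, g, h, i, j), and every vertex can reach a (a, b, c, d, e, f, g, h, i, j). So the whole graph is one strongly connected component.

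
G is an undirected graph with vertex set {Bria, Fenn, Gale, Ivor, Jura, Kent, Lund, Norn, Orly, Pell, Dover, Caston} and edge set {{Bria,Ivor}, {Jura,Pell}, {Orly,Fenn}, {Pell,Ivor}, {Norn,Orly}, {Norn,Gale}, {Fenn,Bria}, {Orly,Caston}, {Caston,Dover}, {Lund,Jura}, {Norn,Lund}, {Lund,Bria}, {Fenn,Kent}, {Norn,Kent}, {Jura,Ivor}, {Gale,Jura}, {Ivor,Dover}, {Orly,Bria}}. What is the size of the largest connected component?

12

Starting from Bria we can reach Bria, Fenn, Gale, Ivor, Jura, Kent, Lund, Norn, Orly, Pell, Dover, Caston. That is one component of size 12.
The largest has 12 vertices.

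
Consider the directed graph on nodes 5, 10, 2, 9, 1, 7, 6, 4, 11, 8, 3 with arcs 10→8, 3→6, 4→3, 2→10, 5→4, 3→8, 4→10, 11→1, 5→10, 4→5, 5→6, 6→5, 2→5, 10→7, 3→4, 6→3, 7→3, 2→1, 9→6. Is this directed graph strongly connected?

There is no directed path from 2 to 9, so the graph is not strongly connected.

No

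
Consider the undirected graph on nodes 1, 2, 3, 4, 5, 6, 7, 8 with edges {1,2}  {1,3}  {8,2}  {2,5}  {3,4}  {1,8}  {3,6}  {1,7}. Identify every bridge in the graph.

1-3, 1-7, 2-5, 3-4, 3-6

The edges on the cycle 1-8-2-1 are not bridges since each lies on that cycle.
But removing 3—4 disconnects 3 from 4; removing 1—3 disconnects 1 from 3; removing 3—6 disconnects 3 from 6; removing 2—5 disconnects 2 from 5 — these are bridges.
In total 5 edges are bridges.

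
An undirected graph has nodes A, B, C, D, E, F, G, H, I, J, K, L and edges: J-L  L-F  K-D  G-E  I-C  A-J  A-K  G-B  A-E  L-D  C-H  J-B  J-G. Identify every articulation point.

Removing C increases the component count from 2 to 3, so C is a cut vertex.
Removing L increases the component count from 2 to 3, so L is a cut vertex.
By contrast removing D leaves 2 components; it is not a cut vertex. No other vertex is a cut vertex either.

C, L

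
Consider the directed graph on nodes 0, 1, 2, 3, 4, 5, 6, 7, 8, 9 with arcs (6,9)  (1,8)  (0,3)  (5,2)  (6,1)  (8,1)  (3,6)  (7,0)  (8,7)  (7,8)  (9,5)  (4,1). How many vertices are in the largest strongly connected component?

{0, 1, 3, 6, 7, 8} are all mutually reachable — one SCC of size 6.
{2} is an SCC by itself.
{5} is an SCC by itself.
{4} is an SCC by itself.
{9} is an SCC by itself.
The largest has 6 vertices.

6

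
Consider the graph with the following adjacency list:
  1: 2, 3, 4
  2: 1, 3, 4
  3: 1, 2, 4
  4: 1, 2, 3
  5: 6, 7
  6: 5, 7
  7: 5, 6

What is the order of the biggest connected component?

Starting from 5 we can reach 5, 6, 7. That is one component of size 3.
Starting from 1 we can reach 1, 2, 3, 4. That is one component of size 4.
The largest has 4 vertices.

4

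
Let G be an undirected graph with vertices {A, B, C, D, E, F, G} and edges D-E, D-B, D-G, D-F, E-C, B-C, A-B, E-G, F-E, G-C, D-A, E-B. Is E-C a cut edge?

After removing E-C, the path E-B-C still connects them, so the edge is not a bridge.

No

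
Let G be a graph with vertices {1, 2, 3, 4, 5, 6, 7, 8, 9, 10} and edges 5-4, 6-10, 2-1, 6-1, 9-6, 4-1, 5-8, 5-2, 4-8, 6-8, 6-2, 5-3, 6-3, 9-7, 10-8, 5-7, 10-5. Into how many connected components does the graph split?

1

Starting from 1 we can reach 1, 2, 3, 4, 5, 6, 7, 8, 9, 10. That is one component of size 10.
Total: 1 component.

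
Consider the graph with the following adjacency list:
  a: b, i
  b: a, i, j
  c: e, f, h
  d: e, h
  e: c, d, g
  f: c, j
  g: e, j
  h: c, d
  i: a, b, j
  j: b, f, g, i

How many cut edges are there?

0

The edges on the cycle c-h-d-e-c are not bridges since each lies on that cycle.
Every edge lies on some cycle, so there are no bridges.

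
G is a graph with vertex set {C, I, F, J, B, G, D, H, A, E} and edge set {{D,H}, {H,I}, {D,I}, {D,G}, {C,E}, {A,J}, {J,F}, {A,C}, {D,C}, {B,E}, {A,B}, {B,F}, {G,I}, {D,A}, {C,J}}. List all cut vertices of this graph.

D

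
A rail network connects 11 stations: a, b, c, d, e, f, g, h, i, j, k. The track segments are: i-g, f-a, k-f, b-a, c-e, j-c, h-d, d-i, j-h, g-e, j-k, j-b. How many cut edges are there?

The edges on the cycle j-h-d-i-g-e-c-j are not bridges since each lies on that cycle.
Every edge lies on some cycle, so there are no bridges.

0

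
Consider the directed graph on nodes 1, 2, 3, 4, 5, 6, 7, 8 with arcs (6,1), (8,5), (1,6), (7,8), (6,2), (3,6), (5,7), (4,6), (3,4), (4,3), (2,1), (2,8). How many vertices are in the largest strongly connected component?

3

{5, 7, 8} are all mutually reachable — one SCC of size 3.
{1, 2, 6} are all mutually reachable — one SCC of size 3.
{3, 4} are all mutually reachable — one SCC of size 2.
The largest has 3 vertices.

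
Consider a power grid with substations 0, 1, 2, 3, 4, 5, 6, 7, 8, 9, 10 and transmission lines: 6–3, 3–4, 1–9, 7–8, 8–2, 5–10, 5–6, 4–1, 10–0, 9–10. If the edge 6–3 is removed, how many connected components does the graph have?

6 and 3 are still connected via 6-5-10-9-1-4-3, so the component count stays at 2.

2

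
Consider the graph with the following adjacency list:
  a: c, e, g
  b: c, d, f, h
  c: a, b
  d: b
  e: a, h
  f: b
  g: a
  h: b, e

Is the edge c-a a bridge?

After removing c-a, the path c-b-h-e-a still connects them, so the edge is not a bridge.

No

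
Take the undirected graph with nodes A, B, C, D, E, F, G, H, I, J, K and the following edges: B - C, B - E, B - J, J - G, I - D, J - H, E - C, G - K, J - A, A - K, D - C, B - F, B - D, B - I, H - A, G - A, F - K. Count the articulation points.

1

Removing B increases the component count from 1 to 2, so B is a cut vertex.
By contrast removing J leaves 1 component; it is not a cut vertex. No other vertex is a cut vertex either.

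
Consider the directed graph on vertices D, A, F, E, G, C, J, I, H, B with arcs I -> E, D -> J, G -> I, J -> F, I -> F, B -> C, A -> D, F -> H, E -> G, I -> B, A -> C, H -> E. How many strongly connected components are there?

{E, F, G, H, I} are all mutually reachable — one SCC of size 5.
{C} is an SCC by itself.
{B} is an SCC by itself.
{J} is an SCC by itself.
{A} is an SCC by itself.
(and 1 more singleton SCC)
That gives 6 strongly connected components.

6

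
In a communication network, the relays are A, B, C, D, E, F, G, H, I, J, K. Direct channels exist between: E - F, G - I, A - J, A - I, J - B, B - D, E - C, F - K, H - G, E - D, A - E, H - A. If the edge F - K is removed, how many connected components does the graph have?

2

Before removal there is 1 component.
F - K is a bridge — removing it separates F's side from K's side.
After removal: 2 components.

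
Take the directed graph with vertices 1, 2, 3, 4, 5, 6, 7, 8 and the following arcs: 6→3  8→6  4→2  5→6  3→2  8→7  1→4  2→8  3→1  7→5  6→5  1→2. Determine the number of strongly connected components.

{1, 2, 3, 4, 5, 6, 7, 8} are all mutually reachable — one SCC of size 8.
That gives 1 strongly connected component.

1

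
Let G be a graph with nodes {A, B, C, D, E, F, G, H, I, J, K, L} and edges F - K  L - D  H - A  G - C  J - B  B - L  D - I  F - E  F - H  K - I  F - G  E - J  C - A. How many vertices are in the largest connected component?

12

Starting from A we can reach A, B, C, D, E, F, G, H, I, J, K, L. That is one component of size 12.
The largest has 12 vertices.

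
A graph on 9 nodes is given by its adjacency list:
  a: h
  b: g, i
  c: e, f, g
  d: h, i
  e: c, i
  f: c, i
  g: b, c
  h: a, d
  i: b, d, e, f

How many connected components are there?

1

Starting from a we can reach a, b, c, d, e, f, g, h, i. That is one component of size 9.
Total: 1 component.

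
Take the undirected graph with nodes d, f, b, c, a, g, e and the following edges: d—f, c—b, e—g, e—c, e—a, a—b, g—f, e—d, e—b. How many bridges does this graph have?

0

The edges on the cycle e-d-f-g-e are not bridges since each lies on that cycle.
Every edge lies on some cycle, so there are no bridges.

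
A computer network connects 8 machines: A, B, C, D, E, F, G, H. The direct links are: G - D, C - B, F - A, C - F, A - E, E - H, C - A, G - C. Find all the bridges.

A-E, B-C, C-G, D-G, E-H

The edges on the cycle C-F-A-C are not bridges since each lies on that cycle.
But removing C - G disconnects C from G; removing H - E disconnects H from E; removing D - G disconnects D from G; removing A - E disconnects A from E — these are bridges.
In total 5 edges are bridges.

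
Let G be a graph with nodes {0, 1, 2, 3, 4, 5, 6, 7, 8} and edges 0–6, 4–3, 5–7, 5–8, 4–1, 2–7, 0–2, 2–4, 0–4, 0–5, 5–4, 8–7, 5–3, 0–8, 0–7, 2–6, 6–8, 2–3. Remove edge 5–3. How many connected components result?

1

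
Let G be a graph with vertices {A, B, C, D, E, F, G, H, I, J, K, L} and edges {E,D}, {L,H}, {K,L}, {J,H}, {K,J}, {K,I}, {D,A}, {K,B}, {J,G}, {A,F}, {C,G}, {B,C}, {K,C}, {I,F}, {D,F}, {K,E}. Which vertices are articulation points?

K

Removing K increases the component count from 1 to 2, so K is a cut vertex.
By contrast removing D leaves 1 component; it is not a cut vertex. No other vertex is a cut vertex either.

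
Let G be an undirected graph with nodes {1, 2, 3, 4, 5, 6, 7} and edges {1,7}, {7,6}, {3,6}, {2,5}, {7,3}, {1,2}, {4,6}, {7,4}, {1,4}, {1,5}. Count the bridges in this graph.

0

The edges on the cycle 1-2-5-1 are not bridges since each lies on that cycle.
Every edge lies on some cycle, so there are no bridges.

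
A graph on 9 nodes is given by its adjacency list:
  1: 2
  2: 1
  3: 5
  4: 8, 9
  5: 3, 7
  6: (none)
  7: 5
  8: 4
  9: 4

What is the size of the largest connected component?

6 is isolated — a component by itself.
Starting from 1 we can reach 1, 2. That is one component of size 2.
Starting from 4 we can reach 4, 8, 9. That is one component of size 3.
Starting from 3 we can reach 3, 5, 7. That is one component of size 3.
The largest has 3 vertices.

3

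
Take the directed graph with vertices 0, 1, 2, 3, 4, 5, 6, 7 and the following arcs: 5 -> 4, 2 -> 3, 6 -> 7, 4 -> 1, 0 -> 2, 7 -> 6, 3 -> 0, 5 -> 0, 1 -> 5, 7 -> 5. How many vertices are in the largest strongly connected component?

3

{1, 4, 5} are all mutually reachable — one SCC of size 3.
{0, 2, 3} are all mutually reachable — one SCC of size 3.
{6, 7} are all mutually reachable — one SCC of size 2.
The largest has 3 vertices.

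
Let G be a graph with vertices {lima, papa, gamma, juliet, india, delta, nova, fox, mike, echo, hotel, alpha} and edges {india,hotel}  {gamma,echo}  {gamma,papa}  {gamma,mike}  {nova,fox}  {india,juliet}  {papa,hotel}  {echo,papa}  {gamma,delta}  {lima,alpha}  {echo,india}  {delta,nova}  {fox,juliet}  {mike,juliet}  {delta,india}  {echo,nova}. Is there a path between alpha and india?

No

The component containing alpha is {lima, alpha}, and india is not in it.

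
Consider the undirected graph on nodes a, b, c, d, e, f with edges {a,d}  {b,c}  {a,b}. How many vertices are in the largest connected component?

e is isolated — a component by itself.
f is isolated — a component by itself.
Starting from a we can reach a, b, c, d. That is one component of size 4.
The largest has 4 vertices.

4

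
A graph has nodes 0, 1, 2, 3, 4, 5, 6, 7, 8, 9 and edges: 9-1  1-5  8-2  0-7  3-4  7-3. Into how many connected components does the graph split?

4

6 is isolated — a component by itself.
Starting from 2 we can reach 2, 8. That is one component of size 2.
Starting from 1 we can reach 1, 5, 9. That is one component of size 3.
Starting from 0 we can reach 0, 3, 4, 7. That is one component of size 4.
Total: 4 components.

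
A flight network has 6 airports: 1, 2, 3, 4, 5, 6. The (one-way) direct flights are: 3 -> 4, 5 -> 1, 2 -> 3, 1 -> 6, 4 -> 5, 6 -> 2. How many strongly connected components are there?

1

{1, 2, 3, 4, 5, 6} are all mutually reachable — one SCC of size 6.
That gives 1 strongly connected component.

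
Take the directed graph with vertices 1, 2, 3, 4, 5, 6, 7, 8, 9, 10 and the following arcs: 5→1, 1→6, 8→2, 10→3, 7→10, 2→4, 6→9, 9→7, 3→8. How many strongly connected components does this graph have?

{4} is an SCC by itself.
{8} is an SCC by itself.
{5} is an SCC by itself.
{3} is an SCC by itself.
{1} is an SCC by itself.
(and 5 more singleton SCCs)
That gives 10 strongly connected components.

10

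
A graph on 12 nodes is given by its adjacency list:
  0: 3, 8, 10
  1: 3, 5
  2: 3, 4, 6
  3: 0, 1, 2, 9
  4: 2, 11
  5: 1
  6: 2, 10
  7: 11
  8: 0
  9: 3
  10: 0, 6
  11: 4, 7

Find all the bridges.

0-8, 1-3, 1-5, 11-4, 11-7, 2-4, 3-9

The edges on the cycle 3-0-10-6-2-3 are not bridges since each lies on that cycle.
But removing 0-8 disconnects 0 from 8; removing 3-9 disconnects 3 from 9; removing 2-4 disconnects 2 from 4; removing 1-5 disconnects 1 from 5 — these are bridges.
In total 7 edges are bridges.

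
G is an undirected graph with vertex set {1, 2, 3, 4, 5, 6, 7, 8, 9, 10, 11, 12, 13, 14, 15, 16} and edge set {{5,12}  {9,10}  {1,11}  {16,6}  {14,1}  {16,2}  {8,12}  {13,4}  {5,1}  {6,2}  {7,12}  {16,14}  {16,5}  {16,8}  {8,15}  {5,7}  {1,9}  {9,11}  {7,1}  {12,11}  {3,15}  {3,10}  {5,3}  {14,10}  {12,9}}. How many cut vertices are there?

1

Removing 16 increases the component count from 2 to 3, so 16 is a cut vertex.
By contrast removing 14 leaves 2 components; it is not a cut vertex. No other vertex is a cut vertex either.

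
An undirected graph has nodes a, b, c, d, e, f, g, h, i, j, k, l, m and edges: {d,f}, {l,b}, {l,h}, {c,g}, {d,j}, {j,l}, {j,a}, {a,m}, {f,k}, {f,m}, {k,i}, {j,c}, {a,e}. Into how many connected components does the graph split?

Starting from a we can reach a, b, c, d, e, f, g, h, i, j, k, l, m. That is one component of size 13.
Total: 1 component.

1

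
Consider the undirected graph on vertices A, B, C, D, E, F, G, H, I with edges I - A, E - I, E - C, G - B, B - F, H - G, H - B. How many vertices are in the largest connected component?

4

D is isolated — a component by itself.
Starting from B we can reach B, F, G, H. That is one component of size 4.
Starting from A we can reach A, C, E, I. That is one component of size 4.
The largest has 4 vertices.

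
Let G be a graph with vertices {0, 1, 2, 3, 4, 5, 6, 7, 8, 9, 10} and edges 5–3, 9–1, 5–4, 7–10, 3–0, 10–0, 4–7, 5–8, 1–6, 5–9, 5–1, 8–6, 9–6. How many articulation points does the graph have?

Removing 5 increases the component count from 2 to 3, so 5 is a cut vertex.
By contrast removing 7 leaves 2 components; it is not a cut vertex. No other vertex is a cut vertex either.

1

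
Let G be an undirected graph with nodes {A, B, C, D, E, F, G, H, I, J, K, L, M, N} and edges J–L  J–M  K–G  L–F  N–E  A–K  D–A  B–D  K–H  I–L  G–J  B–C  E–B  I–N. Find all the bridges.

B-C, F-L, H-K, J-M

The edges on the cycle I-N-E-B-D-A-K-G-J-L-I are not bridges since each lies on that cycle.
But removing H–K disconnects H from K; removing C–B disconnects C from B; removing J–M disconnects J from M; removing L–F disconnects L from F — these are bridges.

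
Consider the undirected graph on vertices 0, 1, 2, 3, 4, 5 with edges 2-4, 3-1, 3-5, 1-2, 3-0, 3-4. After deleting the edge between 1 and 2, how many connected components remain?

1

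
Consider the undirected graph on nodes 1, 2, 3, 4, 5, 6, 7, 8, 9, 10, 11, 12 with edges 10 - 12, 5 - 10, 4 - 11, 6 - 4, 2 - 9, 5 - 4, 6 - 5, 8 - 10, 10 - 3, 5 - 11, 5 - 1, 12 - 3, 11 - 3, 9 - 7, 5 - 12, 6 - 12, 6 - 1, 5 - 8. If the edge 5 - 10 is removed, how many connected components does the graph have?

5 and 10 are still connected via 5-8-10, so the component count stays at 2.

2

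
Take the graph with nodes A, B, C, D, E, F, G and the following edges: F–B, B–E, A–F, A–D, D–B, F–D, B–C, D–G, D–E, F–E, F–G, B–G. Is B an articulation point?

Yes

Deleting B raises the number of components from 1 to 2, so B is a cut vertex.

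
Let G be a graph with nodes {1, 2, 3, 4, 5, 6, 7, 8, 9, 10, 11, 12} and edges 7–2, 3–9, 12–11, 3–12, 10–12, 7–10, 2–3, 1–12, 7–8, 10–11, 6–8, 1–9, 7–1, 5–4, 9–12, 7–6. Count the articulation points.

1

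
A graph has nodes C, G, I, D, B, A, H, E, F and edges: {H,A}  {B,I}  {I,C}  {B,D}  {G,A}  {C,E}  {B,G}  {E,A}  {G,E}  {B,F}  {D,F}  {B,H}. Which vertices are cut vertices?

B

Removing B increases the component count from 1 to 2, so B is a cut vertex.
By contrast removing E leaves 1 component; it is not a cut vertex. No other vertex is a cut vertex either.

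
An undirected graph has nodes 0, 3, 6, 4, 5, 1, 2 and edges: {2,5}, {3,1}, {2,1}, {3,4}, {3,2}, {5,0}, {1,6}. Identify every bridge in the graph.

0-5, 1-6, 2-5, 3-4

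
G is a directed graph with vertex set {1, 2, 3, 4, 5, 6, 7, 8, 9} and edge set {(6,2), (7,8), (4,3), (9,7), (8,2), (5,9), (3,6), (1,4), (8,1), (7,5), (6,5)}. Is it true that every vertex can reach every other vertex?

There is no directed path from 2 to 9, so the graph is not strongly connected.

No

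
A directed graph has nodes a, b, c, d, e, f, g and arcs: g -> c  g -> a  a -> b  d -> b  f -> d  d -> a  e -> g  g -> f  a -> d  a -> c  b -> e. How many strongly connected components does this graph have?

2

{a, b, d, e, f, g} are all mutually reachable — one SCC of size 6.
{c} is an SCC by itself.
That gives 2 strongly connected components.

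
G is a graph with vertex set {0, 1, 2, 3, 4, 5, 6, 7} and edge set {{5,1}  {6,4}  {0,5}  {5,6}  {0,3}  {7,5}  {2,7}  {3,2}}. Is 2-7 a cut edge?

After removing 2-7, the path 2-3-0-5-7 still connects them, so the edge is not a bridge.

No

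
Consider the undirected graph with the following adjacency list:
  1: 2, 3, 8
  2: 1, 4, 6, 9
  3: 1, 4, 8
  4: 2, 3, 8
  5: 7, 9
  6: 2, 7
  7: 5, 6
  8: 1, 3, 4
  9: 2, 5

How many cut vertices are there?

Removing 2 increases the component count from 1 to 2, so 2 is a cut vertex.
By contrast removing 9 leaves 1 component; it is not a cut vertex. No other vertex is a cut vertex either.

1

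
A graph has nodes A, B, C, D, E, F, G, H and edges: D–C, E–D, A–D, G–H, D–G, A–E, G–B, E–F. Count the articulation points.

Removing D increases the component count from 1 to 3, so D is a cut vertex.
Removing E increases the component count from 1 to 2, so E is a cut vertex.
Removing G increases the component count from 1 to 3, so G is a cut vertex.
By contrast removing F leaves 1 component; it is not a cut vertex. No other vertex is a cut vertex either.

3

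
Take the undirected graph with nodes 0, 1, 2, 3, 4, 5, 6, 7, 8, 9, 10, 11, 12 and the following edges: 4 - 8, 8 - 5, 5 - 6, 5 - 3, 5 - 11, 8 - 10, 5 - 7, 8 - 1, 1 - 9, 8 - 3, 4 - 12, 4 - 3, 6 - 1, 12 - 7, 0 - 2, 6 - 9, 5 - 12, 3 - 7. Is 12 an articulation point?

No

Deleting 12 leaves 2 components (was 2), so 12 is not a cut vertex.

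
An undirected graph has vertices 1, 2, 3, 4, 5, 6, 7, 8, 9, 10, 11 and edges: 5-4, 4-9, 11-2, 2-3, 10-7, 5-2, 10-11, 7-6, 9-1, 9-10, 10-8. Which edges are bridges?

1-9, 10-7, 10-8, 2-3, 6-7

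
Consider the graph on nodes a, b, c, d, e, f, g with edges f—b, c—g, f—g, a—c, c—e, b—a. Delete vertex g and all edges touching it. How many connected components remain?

With g gone, the remaining components are: {d}; {a, b, c, e, f}.
That is 2 components.

2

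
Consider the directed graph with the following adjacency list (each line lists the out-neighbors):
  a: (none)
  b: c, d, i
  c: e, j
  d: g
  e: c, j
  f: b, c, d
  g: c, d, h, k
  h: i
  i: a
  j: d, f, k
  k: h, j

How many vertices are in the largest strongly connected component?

8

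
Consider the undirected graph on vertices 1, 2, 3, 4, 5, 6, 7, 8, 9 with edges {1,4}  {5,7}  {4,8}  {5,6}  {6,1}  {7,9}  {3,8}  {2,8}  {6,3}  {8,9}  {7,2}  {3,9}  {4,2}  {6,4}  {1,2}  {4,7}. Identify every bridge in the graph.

none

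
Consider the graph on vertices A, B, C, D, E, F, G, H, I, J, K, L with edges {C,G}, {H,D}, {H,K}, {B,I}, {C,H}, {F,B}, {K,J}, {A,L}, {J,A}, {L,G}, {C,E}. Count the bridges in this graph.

4

The edges on the cycle C-H-K-J-A-L-G-C are not bridges since each lies on that cycle.
But removing C–E disconnects C from E; removing D–H disconnects D from H; removing F–B disconnects F from B; removing B–I disconnects B from I — these are bridges.
That makes 4 bridges.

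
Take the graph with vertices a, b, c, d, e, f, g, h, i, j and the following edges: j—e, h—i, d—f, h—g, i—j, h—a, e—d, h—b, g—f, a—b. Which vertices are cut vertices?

h

Removing h increases the component count from 2 to 3, so h is a cut vertex.
By contrast removing b leaves 2 components; it is not a cut vertex. No other vertex is a cut vertex either.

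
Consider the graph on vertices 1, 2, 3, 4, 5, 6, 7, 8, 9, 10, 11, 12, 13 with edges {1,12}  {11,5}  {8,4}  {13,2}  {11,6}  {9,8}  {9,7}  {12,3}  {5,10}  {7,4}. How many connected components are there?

Starting from 2 we can reach 2, 13. That is one component of size 2.
Starting from 1 we can reach 1, 3, 12. That is one component of size 3.
Starting from 4 we can reach 4, 7, 8, 9. That is one component of size 4.
Starting from 5 we can reach 5, 6, 10, 11. That is one component of size 4.
Total: 4 components.

4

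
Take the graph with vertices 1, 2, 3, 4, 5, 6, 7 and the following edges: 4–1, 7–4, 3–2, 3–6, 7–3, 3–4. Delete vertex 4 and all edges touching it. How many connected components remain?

3

With 4 gone, the remaining components are: {1}; {5}; {2, 3, 6, 7}.
That is 3 components.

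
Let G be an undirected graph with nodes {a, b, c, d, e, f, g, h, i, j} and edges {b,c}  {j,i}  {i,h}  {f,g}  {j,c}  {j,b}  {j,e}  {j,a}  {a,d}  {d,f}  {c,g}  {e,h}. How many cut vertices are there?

Removing j increases the component count from 1 to 2, so j is a cut vertex.
By contrast removing e leaves 1 component; it is not a cut vertex. No other vertex is a cut vertex either.

1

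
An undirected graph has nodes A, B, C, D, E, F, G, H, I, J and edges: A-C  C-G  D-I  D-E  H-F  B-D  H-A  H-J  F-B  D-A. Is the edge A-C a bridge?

Removing A-C leaves no path between A and C: the component count goes from 1 to 2. So it is a bridge.

Yes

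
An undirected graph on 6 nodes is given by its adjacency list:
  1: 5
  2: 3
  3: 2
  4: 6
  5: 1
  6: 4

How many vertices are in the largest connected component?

2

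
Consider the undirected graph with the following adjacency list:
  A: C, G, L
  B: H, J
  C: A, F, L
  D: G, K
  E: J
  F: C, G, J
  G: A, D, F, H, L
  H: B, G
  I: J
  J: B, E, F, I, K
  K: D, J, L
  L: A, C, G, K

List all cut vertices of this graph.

J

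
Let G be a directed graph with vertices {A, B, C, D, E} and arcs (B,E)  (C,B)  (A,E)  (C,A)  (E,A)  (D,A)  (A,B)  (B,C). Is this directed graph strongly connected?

There is no directed path from C to D, so the graph is not strongly connected.

No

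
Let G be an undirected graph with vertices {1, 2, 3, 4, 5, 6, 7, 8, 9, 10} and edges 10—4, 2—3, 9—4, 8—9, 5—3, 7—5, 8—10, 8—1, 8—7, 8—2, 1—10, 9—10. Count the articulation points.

Removing 8 increases the component count from 2 to 3, so 8 is a cut vertex.
By contrast removing 3 leaves 2 components; it is not a cut vertex. No other vertex is a cut vertex either.

1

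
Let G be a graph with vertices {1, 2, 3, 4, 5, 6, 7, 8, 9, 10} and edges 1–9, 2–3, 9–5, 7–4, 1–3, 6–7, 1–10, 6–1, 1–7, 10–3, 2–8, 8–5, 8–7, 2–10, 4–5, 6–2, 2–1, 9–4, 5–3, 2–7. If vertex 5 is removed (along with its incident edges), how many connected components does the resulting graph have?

With 5 gone, the remaining components are: {1, 2, 3, 4, 6, 7, 8, 9, 10}.
That is 1 component.

1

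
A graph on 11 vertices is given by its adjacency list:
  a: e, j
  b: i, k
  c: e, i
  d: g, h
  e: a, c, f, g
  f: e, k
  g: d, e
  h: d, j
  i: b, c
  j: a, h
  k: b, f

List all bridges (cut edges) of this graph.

The edges on the cycle e-g-d-h-j-a-e are not bridges since each lies on that cycle.
Every edge lies on some cycle, so there are no bridges.

none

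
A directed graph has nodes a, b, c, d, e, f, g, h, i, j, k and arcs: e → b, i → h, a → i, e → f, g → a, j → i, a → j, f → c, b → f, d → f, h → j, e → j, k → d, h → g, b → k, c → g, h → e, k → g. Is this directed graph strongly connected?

Yes

From k we can reach every vertex (a, b, c, d, e, f, g, h, i, j, k), and every vertex can reach k (a, b, c, d, e, f, g, h, i, j, k). So the whole graph is one strongly connected component.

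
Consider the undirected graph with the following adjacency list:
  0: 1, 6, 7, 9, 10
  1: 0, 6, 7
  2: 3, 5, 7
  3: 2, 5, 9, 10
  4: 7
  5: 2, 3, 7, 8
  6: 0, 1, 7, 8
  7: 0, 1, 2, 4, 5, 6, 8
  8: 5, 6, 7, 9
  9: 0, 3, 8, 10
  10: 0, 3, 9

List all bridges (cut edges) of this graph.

4-7

The edges on the cycle 7-8-6-1-7 are not bridges since each lies on that cycle.
But removing 4-7 disconnects 4 from 7 — this is a bridge.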